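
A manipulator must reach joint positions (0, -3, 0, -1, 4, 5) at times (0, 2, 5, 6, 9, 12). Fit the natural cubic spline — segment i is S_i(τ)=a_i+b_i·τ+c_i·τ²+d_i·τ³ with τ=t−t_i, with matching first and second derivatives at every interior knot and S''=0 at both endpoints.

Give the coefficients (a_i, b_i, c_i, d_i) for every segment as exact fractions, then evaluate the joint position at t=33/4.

Δ: Δ0=-3/2, Δ1=1, Δ2=-1, Δ3=5/3, Δ4=1/3
row 1: diag=10, rhs=15; c'=3/10, d'=3/2
row 2: denom=8−3·3/10=71/10; d'=(-12−3·3/2)/(71/10)=-165/71
row 3: denom=8−1·10/71=558/71; d'=(16−1·-165/71)/(558/71)=1301/558
row 4: denom=12−3·71/186=673/62; d'=(-8−3·1301/558)/(673/62)=-2789/2019
back: M4=-2789/2019
back: M3=1301/558−71/186·-2789/2019=1924/673
back: M2=-165/71−10/71·1924/673=-1835/673
back: M1=3/2−3/10·-1835/673=1560/673
M: M0=0, M1=1560/673, M2=-1835/673, M3=1924/673, M4=-2789/2019, M5=0
seg 0: a=0, c=M0/2=0, d=(M1−M0)/(6·2)=130/673, b=Δ0−h0·(2M0+M1)/6=-3059/1346
seg 1: a=-3, c=M1/2=780/673, d=(M2−M1)/(6·3)=-3395/12114, b=Δ1−h1·(2M1+M2)/6=61/1346
seg 2: a=0, c=M2/2=-1835/1346, d=(M3−M2)/(6·1)=1253/1346, b=Δ2−h2·(2M2+M3)/6=-382/673
seg 3: a=-1, c=M3/2=962/673, d=(M4−M3)/(6·3)=-8561/36342, b=Δ3−h3·(2M3+M4)/6=-675/1346
seg 4: a=4, c=M4/2=-2789/4038, d=(M5−M4)/(6·3)=2789/36342, b=Δ4−h4·(2M4+M5)/6=1154/673
t_q=33/4 → seg 3, τ=9/4; S=-1+-675/1346·τ+962/673·τ²+-8561/36342·τ³=208885/86144

  seg 0: a=0 b=-3059/1346 c=0 d=130/673
  seg 1: a=-3 b=61/1346 c=780/673 d=-3395/12114
  seg 2: a=0 b=-382/673 c=-1835/1346 d=1253/1346
  seg 3: a=-1 b=-675/1346 c=962/673 d=-8561/36342
  seg 4: a=4 b=1154/673 c=-2789/4038 d=2789/36342
S(33/4) = 208885/86144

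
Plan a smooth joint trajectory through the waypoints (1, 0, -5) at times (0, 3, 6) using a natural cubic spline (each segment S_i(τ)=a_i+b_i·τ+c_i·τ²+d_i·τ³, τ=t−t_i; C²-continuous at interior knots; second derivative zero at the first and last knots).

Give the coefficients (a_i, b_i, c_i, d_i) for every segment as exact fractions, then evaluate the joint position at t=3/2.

  seg 0: a=1 b=0 c=0 d=-1/27
  seg 1: a=0 b=-1 c=-1/3 d=1/27
S(3/2) = 7/8

Δ: Δ0=-1/3, Δ1=-5/3
row 1: diag=12, rhs=-8; c'=1/4, d'=-2/3
back: M1=-2/3
M: M0=0, M1=-2/3, M2=0
seg 0: a=1, c=M0/2=0, d=(M1−M0)/(6·3)=-1/27, b=Δ0−h0·(2M0+M1)/6=0
seg 1: a=0, c=M1/2=-1/3, d=(M2−M1)/(6·3)=1/27, b=Δ1−h1·(2M1+M2)/6=-1
t_q=3/2 → seg 0, τ=3/2; S=1+0·τ+0·τ²+-1/27·τ³=7/8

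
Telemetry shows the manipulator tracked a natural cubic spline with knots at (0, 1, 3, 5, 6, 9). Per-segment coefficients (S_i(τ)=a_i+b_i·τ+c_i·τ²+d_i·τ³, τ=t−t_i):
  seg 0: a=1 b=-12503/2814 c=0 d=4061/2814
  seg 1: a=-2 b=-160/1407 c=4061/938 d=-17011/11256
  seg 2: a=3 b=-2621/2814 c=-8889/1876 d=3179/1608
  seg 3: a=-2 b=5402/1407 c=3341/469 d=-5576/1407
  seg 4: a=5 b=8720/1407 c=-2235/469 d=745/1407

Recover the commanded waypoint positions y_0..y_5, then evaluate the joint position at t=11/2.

y_0=1 y_1=-2 y_2=3 y_3=-2 y_4=5 y_5=-5
S(11/2) = 323/268

y_0 = S_0(0) = a_0 = 1
y_1 = S_1(0) = a_1 = -2
y_2 = S_2(0) = a_2 = 3
y_3 = S_3(0) = a_3 = -2
y_4 = S_4(0) = a_4 = 5
y_5 = S_4(3) = -5
t_q=11/2 is in segment 3 (τ=1/2); S_3(τ)=323/268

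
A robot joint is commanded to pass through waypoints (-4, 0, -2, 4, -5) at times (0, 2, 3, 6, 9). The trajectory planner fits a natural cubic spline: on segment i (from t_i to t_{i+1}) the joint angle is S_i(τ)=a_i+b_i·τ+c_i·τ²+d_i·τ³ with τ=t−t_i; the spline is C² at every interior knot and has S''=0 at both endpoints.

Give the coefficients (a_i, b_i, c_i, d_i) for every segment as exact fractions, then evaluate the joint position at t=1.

Δ: Δ0=2, Δ1=-2, Δ2=2, Δ3=-3
row 1: diag=6, rhs=-24; c'=1/6, d'=-4
row 2: denom=8−1·1/6=47/6; d'=(24−1·-4)/(47/6)=168/47
row 3: denom=12−3·18/47=510/47; d'=(-30−3·168/47)/(510/47)=-319/85
back: M3=-319/85
back: M2=168/47−18/47·-319/85=426/85
back: M1=-4−1/6·426/85=-411/85
M: M0=0, M1=-411/85, M2=426/85, M3=-319/85, M4=0
seg 0: a=-4, c=M0/2=0, d=(M1−M0)/(6·2)=-137/340, b=Δ0−h0·(2M0+M1)/6=307/85
seg 1: a=0, c=M1/2=-411/170, d=(M2−M1)/(6·1)=279/170, b=Δ1−h1·(2M1+M2)/6=-104/85
seg 2: a=-2, c=M2/2=213/85, d=(M3−M2)/(6·3)=-149/306, b=Δ2−h2·(2M2+M3)/6=-193/170
seg 3: a=4, c=M3/2=-319/170, d=(M4−M3)/(6·3)=319/1530, b=Δ3−h3·(2M3+M4)/6=64/85
t_q=1 → seg 0, τ=1; S=-4+307/85·τ+0·τ²+-137/340·τ³=-269/340

  seg 0: a=-4 b=307/85 c=0 d=-137/340
  seg 1: a=0 b=-104/85 c=-411/170 d=279/170
  seg 2: a=-2 b=-193/170 c=213/85 d=-149/306
  seg 3: a=4 b=64/85 c=-319/170 d=319/1530
S(1) = -269/340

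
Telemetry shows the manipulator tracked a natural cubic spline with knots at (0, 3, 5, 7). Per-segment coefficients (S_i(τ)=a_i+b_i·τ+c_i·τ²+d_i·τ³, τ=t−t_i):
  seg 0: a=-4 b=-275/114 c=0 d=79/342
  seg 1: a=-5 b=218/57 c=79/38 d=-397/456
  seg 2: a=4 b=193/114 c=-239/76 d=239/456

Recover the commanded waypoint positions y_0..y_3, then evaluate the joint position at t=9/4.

y_0=-4 y_1=-5 y_2=4 y_3=-1
S(9/4) = -16529/2432

y_0 = S_0(0) = a_0 = -4
y_1 = S_1(0) = a_1 = -5
y_2 = S_2(0) = a_2 = 4
y_3 = S_2(2) = -1
t_q=9/4 is in segment 0 (τ=9/4); S_0(τ)=-16529/2432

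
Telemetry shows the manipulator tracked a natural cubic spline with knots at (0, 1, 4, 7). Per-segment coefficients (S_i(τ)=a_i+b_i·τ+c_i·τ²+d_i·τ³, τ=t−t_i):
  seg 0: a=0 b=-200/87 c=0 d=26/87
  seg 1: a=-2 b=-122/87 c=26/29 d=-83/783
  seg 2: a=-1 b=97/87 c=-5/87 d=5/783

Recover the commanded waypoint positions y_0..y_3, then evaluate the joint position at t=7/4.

y_0=0 y_1=-2 y_2=-1 y_3=2
S(7/4) = -4811/1856

y_0 = S_0(0) = a_0 = 0
y_1 = S_1(0) = a_1 = -2
y_2 = S_2(0) = a_2 = -1
y_3 = S_2(3) = 2
t_q=7/4 is in segment 1 (τ=3/4); S_1(τ)=-4811/1856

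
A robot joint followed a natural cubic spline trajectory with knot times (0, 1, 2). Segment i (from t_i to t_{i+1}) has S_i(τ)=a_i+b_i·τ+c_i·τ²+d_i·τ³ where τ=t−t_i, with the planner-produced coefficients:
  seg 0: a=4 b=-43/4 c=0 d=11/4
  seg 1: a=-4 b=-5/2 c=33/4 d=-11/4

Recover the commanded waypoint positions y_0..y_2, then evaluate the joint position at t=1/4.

y_0 = S_0(0) = a_0 = 4
y_1 = S_1(0) = a_1 = -4
y_2 = S_1(1) = -1
t_q=1/4 is in segment 0 (τ=1/4); S_0(τ)=347/256

y_0=4 y_1=-4 y_2=-1
S(1/4) = 347/256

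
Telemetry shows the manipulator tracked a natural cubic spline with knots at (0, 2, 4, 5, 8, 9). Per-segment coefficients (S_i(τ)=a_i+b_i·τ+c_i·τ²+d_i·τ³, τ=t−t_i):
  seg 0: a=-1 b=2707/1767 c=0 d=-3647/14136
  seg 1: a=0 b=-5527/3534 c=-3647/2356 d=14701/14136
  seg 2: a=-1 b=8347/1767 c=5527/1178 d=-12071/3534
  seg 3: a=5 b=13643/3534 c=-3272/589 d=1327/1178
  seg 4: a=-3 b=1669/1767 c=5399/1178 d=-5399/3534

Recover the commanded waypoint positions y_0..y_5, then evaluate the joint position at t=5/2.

y_0=-1 y_1=0 y_2=-1 y_3=5 y_4=-3 y_5=1
S(5/2) = -39165/37696

y_0 = S_0(0) = a_0 = -1
y_1 = S_1(0) = a_1 = 0
y_2 = S_2(0) = a_2 = -1
y_3 = S_3(0) = a_3 = 5
y_4 = S_4(0) = a_4 = -3
y_5 = S_4(1) = 1
t_q=5/2 is in segment 1 (τ=1/2); S_1(τ)=-39165/37696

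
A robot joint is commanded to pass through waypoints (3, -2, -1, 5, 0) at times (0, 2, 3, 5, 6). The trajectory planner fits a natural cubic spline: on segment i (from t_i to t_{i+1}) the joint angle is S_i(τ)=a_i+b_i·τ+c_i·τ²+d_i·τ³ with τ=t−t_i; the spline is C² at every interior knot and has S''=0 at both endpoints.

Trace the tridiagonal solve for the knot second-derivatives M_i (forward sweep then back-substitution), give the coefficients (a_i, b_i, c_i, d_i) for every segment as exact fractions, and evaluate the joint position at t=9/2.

  seg 0: a=3 b=-211/62 c=0 d=7/31
  seg 1: a=-2 b=-43/62 c=42/31 d=21/62
  seg 2: a=-1 b=94/31 c=147/62 d=-37/31
  seg 3: a=5 b=-56/31 c=-297/62 d=99/62
S(9/2) = 301/62

Δ: Δ0=-5/2, Δ1=1, Δ2=3, Δ3=-5
row 1: diag=6, rhs=21; c'=1/6, d'=7/2
row 2: denom=6−1·1/6=35/6; d'=(12−1·7/2)/(35/6)=51/35
row 3: denom=6−2·12/35=186/35; d'=(-48−2·51/35)/(186/35)=-297/31
back: M3=-297/31
back: M2=51/35−12/35·-297/31=147/31
back: M1=7/2−1/6·147/31=84/31
M: M0=0, M1=84/31, M2=147/31, M3=-297/31, M4=0
seg 0: a=3, c=M0/2=0, d=(M1−M0)/(6·2)=7/31, b=Δ0−h0·(2M0+M1)/6=-211/62
seg 1: a=-2, c=M1/2=42/31, d=(M2−M1)/(6·1)=21/62, b=Δ1−h1·(2M1+M2)/6=-43/62
seg 2: a=-1, c=M2/2=147/62, d=(M3−M2)/(6·2)=-37/31, b=Δ2−h2·(2M2+M3)/6=94/31
seg 3: a=5, c=M3/2=-297/62, d=(M4−M3)/(6·1)=99/62, b=Δ3−h3·(2M3+M4)/6=-56/31
t_q=9/2 → seg 2, τ=3/2; S=-1+94/31·τ+147/62·τ²+-37/31·τ³=301/62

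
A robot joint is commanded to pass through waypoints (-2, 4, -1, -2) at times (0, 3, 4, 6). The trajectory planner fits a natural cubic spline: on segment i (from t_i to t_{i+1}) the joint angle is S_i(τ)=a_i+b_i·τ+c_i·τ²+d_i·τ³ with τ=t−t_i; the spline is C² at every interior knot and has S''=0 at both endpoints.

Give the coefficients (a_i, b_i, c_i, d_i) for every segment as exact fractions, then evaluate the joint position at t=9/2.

  seg 0: a=-2 b=467/94 c=0 d=-31/94
  seg 1: a=4 b=-185/47 c=-279/94 d=179/94
  seg 2: a=-1 b=-391/94 c=129/47 d=-43/94
S(9/2) = -1843/752

Δ: Δ0=2, Δ1=-5, Δ2=-1/2
row 1: diag=8, rhs=-42; c'=1/8, d'=-21/4
row 2: denom=6−1·1/8=47/8; d'=(27−1·-21/4)/(47/8)=258/47
back: M2=258/47
back: M1=-21/4−1/8·258/47=-279/47
M: M0=0, M1=-279/47, M2=258/47, M3=0
seg 0: a=-2, c=M0/2=0, d=(M1−M0)/(6·3)=-31/94, b=Δ0−h0·(2M0+M1)/6=467/94
seg 1: a=4, c=M1/2=-279/94, d=(M2−M1)/(6·1)=179/94, b=Δ1−h1·(2M1+M2)/6=-185/47
seg 2: a=-1, c=M2/2=129/47, d=(M3−M2)/(6·2)=-43/94, b=Δ2−h2·(2M2+M3)/6=-391/94
t_q=9/2 → seg 2, τ=1/2; S=-1+-391/94·τ+129/47·τ²+-43/94·τ³=-1843/752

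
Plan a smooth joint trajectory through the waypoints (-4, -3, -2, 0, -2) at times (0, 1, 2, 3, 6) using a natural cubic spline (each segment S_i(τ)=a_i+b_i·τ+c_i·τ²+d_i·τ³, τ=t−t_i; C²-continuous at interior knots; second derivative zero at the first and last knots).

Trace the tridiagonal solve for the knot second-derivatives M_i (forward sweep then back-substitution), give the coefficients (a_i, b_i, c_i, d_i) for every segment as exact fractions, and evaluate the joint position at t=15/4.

Δ: Δ0=1, Δ1=1, Δ2=2, Δ3=-2/3
row 1: diag=4, rhs=0; c'=1/4, d'=0
row 2: denom=4−1·1/4=15/4; d'=(6−1·0)/(15/4)=8/5
row 3: denom=8−1·4/15=116/15; d'=(-16−1·8/5)/(116/15)=-66/29
back: M3=-66/29
back: M2=8/5−4/15·-66/29=64/29
back: M1=0−1/4·64/29=-16/29
M: M0=0, M1=-16/29, M2=64/29, M3=-66/29, M4=0
seg 0: a=-4, c=M0/2=0, d=(M1−M0)/(6·1)=-8/87, b=Δ0−h0·(2M0+M1)/6=95/87
seg 1: a=-3, c=M1/2=-8/29, d=(M2−M1)/(6·1)=40/87, b=Δ1−h1·(2M1+M2)/6=71/87
seg 2: a=-2, c=M2/2=32/29, d=(M3−M2)/(6·1)=-65/87, b=Δ2−h2·(2M2+M3)/6=143/87
seg 3: a=0, c=M3/2=-33/29, d=(M4−M3)/(6·3)=11/87, b=Δ3−h3·(2M3+M4)/6=140/87
t_q=15/4 → seg 3, τ=3/4; S=0+140/87·τ+-33/29·τ²+11/87·τ³=1151/1856

  seg 0: a=-4 b=95/87 c=0 d=-8/87
  seg 1: a=-3 b=71/87 c=-8/29 d=40/87
  seg 2: a=-2 b=143/87 c=32/29 d=-65/87
  seg 3: a=0 b=140/87 c=-33/29 d=11/87
S(15/4) = 1151/1856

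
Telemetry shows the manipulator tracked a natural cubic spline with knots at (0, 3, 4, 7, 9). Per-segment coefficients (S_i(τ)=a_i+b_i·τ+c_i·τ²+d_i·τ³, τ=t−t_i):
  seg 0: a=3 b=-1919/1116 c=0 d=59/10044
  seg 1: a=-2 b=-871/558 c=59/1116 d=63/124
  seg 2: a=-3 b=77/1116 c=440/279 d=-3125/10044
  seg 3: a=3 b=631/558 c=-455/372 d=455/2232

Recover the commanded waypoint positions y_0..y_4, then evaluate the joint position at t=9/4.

y_0=3 y_1=-2 y_2=-3 y_3=3 y_4=2
S(9/4) = -6365/7936

y_0 = S_0(0) = a_0 = 3
y_1 = S_1(0) = a_1 = -2
y_2 = S_2(0) = a_2 = -3
y_3 = S_3(0) = a_3 = 3
y_4 = S_3(2) = 2
t_q=9/4 is in segment 0 (τ=9/4); S_0(τ)=-6365/7936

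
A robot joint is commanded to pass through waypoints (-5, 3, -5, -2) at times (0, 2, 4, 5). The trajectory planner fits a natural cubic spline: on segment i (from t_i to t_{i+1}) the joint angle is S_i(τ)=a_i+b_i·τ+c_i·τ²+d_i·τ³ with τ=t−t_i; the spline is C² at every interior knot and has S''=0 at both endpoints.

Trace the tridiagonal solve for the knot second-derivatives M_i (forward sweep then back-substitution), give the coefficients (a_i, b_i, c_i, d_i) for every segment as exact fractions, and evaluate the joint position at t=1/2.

Δ: Δ0=4, Δ1=-4, Δ2=3
row 1: diag=8, rhs=-48; c'=1/4, d'=-6
row 2: denom=6−2·1/4=11/2; d'=(42−2·-6)/(11/2)=108/11
back: M2=108/11
back: M1=-6−1/4·108/11=-93/11
M: M0=0, M1=-93/11, M2=108/11, M3=0
seg 0: a=-5, c=M0/2=0, d=(M1−M0)/(6·2)=-31/44, b=Δ0−h0·(2M0+M1)/6=75/11
seg 1: a=3, c=M1/2=-93/22, d=(M2−M1)/(6·2)=67/44, b=Δ1−h1·(2M1+M2)/6=-18/11
seg 2: a=-5, c=M2/2=54/11, d=(M3−M2)/(6·1)=-18/11, b=Δ2−h2·(2M2+M3)/6=-3/11
t_q=1/2 → seg 0, τ=1/2; S=-5+75/11·τ+0·τ²+-31/44·τ³=-591/352

  seg 0: a=-5 b=75/11 c=0 d=-31/44
  seg 1: a=3 b=-18/11 c=-93/22 d=67/44
  seg 2: a=-5 b=-3/11 c=54/11 d=-18/11
S(1/2) = -591/352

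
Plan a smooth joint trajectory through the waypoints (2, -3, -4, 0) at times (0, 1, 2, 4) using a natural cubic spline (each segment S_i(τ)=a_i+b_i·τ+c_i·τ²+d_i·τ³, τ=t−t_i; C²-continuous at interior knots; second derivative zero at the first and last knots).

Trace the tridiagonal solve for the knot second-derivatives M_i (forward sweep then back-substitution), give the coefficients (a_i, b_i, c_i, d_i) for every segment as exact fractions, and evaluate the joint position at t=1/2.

Δ: Δ0=-5, Δ1=-1, Δ2=2
row 1: diag=4, rhs=24; c'=1/4, d'=6
row 2: denom=6−1·1/4=23/4; d'=(18−1·6)/(23/4)=48/23
back: M2=48/23
back: M1=6−1/4·48/23=126/23
M: M0=0, M1=126/23, M2=48/23, M3=0
seg 0: a=2, c=M0/2=0, d=(M1−M0)/(6·1)=21/23, b=Δ0−h0·(2M0+M1)/6=-136/23
seg 1: a=-3, c=M1/2=63/23, d=(M2−M1)/(6·1)=-13/23, b=Δ1−h1·(2M1+M2)/6=-73/23
seg 2: a=-4, c=M2/2=24/23, d=(M3−M2)/(6·2)=-4/23, b=Δ2−h2·(2M2+M3)/6=14/23
t_q=1/2 → seg 0, τ=1/2; S=2+-136/23·τ+0·τ²+21/23·τ³=-155/184

  seg 0: a=2 b=-136/23 c=0 d=21/23
  seg 1: a=-3 b=-73/23 c=63/23 d=-13/23
  seg 2: a=-4 b=14/23 c=24/23 d=-4/23
S(1/2) = -155/184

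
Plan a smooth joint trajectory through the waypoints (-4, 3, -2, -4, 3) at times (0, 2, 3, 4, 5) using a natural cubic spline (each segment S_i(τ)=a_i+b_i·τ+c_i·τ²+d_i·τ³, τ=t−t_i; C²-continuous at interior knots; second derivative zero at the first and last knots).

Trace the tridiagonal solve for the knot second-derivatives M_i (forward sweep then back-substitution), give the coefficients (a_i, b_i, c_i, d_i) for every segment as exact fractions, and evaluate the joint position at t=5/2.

  seg 0: a=-4 b=281/43 c=0 d=-261/344
  seg 1: a=3 b=-221/86 c=-783/172 d=365/172
  seg 2: a=-2 b=-913/172 c=78/43 d=257/172
  seg 3: a=-4 b=241/86 c=1083/172 d=-361/172
S(5/2) = 1159/1376

Δ: Δ0=7/2, Δ1=-5, Δ2=-2, Δ3=7
row 1: diag=6, rhs=-51; c'=1/6, d'=-17/2
row 2: denom=4−1·1/6=23/6; d'=(18−1·-17/2)/(23/6)=159/23
row 3: denom=4−1·6/23=86/23; d'=(54−1·159/23)/(86/23)=1083/86
back: M3=1083/86
back: M2=159/23−6/23·1083/86=156/43
back: M1=-17/2−1/6·156/43=-783/86
M: M0=0, M1=-783/86, M2=156/43, M3=1083/86, M4=0
seg 0: a=-4, c=M0/2=0, d=(M1−M0)/(6·2)=-261/344, b=Δ0−h0·(2M0+M1)/6=281/43
seg 1: a=3, c=M1/2=-783/172, d=(M2−M1)/(6·1)=365/172, b=Δ1−h1·(2M1+M2)/6=-221/86
seg 2: a=-2, c=M2/2=78/43, d=(M3−M2)/(6·1)=257/172, b=Δ2−h2·(2M2+M3)/6=-913/172
seg 3: a=-4, c=M3/2=1083/172, d=(M4−M3)/(6·1)=-361/172, b=Δ3−h3·(2M3+M4)/6=241/86
t_q=5/2 → seg 1, τ=1/2; S=3+-221/86·τ+-783/172·τ²+365/172·τ³=1159/1376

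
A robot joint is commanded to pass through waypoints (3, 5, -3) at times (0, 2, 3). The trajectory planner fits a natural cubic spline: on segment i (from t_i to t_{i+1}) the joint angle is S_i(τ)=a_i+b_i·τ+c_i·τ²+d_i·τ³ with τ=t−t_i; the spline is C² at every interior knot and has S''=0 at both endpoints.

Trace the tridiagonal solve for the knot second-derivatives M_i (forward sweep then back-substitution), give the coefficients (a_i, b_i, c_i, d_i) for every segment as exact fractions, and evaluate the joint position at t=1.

Δ: Δ0=1, Δ1=-8
row 1: diag=6, rhs=-54; c'=1/6, d'=-9
back: M1=-9
M: M0=0, M1=-9, M2=0
seg 0: a=3, c=M0/2=0, d=(M1−M0)/(6·2)=-3/4, b=Δ0−h0·(2M0+M1)/6=4
seg 1: a=5, c=M1/2=-9/2, d=(M2−M1)/(6·1)=3/2, b=Δ1−h1·(2M1+M2)/6=-5
t_q=1 → seg 0, τ=1; S=3+4·τ+0·τ²+-3/4·τ³=25/4

  seg 0: a=3 b=4 c=0 d=-3/4
  seg 1: a=5 b=-5 c=-9/2 d=3/2
S(1) = 25/4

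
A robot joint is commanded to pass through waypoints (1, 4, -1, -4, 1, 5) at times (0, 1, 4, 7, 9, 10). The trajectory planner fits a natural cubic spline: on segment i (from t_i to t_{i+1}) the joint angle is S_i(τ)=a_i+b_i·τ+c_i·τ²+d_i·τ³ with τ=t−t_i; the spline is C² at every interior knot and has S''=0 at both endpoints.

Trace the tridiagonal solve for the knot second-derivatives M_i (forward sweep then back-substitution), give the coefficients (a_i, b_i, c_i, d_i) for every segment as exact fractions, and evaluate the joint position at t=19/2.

Δ: Δ0=3, Δ1=-5/3, Δ2=-1, Δ3=5/2, Δ4=4
row 1: diag=8, rhs=-28; c'=3/8, d'=-7/2
row 2: denom=12−3·3/8=87/8; d'=(4−3·-7/2)/(87/8)=4/3
row 3: denom=10−3·8/29=266/29; d'=(21−3·4/3)/(266/29)=493/266
row 4: denom=6−2·29/133=740/133; d'=(9−2·493/266)/(740/133)=176/185
back: M4=176/185
back: M3=493/266−29/133·176/185=609/370
back: M2=4/3−8/29·609/370=488/555
back: M1=-7/2−3/8·488/555=-1417/370
M: M0=0, M1=-1417/370, M2=488/555, M3=609/370, M4=176/185, M5=0
seg 0: a=1, c=M0/2=0, d=(M1−M0)/(6·1)=-1417/2220, b=Δ0−h0·(2M0+M1)/6=8077/2220
seg 1: a=4, c=M1/2=-1417/740, d=(M2−M1)/(6·3)=5227/19980, b=Δ1−h1·(2M1+M2)/6=1913/1110
seg 2: a=-1, c=M2/2=244/555, d=(M3−M2)/(6·3)=23/540, b=Δ2−h2·(2M2+M3)/6=-5999/2220
seg 3: a=-4, c=M3/2=609/740, d=(M4−M3)/(6·2)=-257/4440, b=Δ3−h3·(2M3+M4)/6=241/222
seg 4: a=1, c=M4/2=88/185, d=(M5−M4)/(6·1)=-88/555, b=Δ4−h4·(2M4+M5)/6=2044/555
t_q=19/2 → seg 4, τ=1/2; S=1+2044/555·τ+88/185·τ²+-88/555·τ³=544/185

  seg 0: a=1 b=8077/2220 c=0 d=-1417/2220
  seg 1: a=4 b=1913/1110 c=-1417/740 d=5227/19980
  seg 2: a=-1 b=-5999/2220 c=244/555 d=23/540
  seg 3: a=-4 b=241/222 c=609/740 d=-257/4440
  seg 4: a=1 b=2044/555 c=88/185 d=-88/555
S(19/2) = 544/185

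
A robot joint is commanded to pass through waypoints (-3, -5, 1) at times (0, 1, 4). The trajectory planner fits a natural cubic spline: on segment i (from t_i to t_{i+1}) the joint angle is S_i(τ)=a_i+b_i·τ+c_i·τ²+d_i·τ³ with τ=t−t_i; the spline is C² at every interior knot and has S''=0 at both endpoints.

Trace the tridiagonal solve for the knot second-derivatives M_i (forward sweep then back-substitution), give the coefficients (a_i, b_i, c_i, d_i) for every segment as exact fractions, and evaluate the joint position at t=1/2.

Δ: Δ0=-2, Δ1=2
row 1: diag=8, rhs=24; c'=3/8, d'=3
back: M1=3
M: M0=0, M1=3, M2=0
seg 0: a=-3, c=M0/2=0, d=(M1−M0)/(6·1)=1/2, b=Δ0−h0·(2M0+M1)/6=-5/2
seg 1: a=-5, c=M1/2=3/2, d=(M2−M1)/(6·3)=-1/6, b=Δ1−h1·(2M1+M2)/6=-1
t_q=1/2 → seg 0, τ=1/2; S=-3+-5/2·τ+0·τ²+1/2·τ³=-67/16

  seg 0: a=-3 b=-5/2 c=0 d=1/2
  seg 1: a=-5 b=-1 c=3/2 d=-1/6
S(1/2) = -67/16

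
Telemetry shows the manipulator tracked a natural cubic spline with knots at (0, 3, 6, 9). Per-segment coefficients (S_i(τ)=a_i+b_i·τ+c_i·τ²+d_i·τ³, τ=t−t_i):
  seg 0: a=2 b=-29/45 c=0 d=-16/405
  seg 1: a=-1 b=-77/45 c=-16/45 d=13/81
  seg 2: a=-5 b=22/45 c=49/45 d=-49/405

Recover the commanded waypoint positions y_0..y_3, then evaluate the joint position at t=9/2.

y_0 = S_0(0) = a_0 = 2
y_1 = S_1(0) = a_1 = -1
y_2 = S_2(0) = a_2 = -5
y_3 = S_2(3) = 3
t_q=9/2 is in segment 1 (τ=3/2); S_1(τ)=-153/40

y_0=2 y_1=-1 y_2=-5 y_3=3
S(9/2) = -153/40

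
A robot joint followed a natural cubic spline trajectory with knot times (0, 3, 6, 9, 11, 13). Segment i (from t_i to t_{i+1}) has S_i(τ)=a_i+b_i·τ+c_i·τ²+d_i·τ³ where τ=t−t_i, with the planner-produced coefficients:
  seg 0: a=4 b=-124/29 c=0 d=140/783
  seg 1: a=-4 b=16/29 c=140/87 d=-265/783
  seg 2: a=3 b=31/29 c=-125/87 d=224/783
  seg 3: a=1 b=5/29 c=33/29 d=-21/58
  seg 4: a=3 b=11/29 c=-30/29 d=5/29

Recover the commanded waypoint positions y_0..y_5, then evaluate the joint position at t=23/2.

y_0=4 y_1=-4 y_2=3 y_3=1 y_4=3 y_5=1
S(23/2) = 685/232

y_0 = S_0(0) = a_0 = 4
y_1 = S_1(0) = a_1 = -4
y_2 = S_2(0) = a_2 = 3
y_3 = S_3(0) = a_3 = 1
y_4 = S_4(0) = a_4 = 3
y_5 = S_4(2) = 1
t_q=23/2 is in segment 4 (τ=1/2); S_4(τ)=685/232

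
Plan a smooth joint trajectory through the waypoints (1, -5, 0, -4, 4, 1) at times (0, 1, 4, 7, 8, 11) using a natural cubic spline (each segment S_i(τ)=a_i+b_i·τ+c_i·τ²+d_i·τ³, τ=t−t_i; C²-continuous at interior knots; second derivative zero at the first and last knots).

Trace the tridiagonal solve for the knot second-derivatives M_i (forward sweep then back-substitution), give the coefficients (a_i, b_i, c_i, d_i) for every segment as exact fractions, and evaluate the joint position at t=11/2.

  seg 0: a=1 b=-11998/1635 c=0 d=2188/1635
  seg 1: a=-5 b=-5434/1635 c=2188/545 d=-11533/14715
  seg 2: a=0 b=-649/1635 c=-4969/1635 d=13376/14715
  seg 3: a=-4 b=1933/327 c=8407/1635 d=-1664/545
  seg 4: a=4 b=11503/1635 c=-6569/1635 d=6569/14715
S(11/2) = -9517/2180

Δ: Δ0=-6, Δ1=5/3, Δ2=-4/3, Δ3=8, Δ4=-1
row 1: diag=8, rhs=46; c'=3/8, d'=23/4
row 2: denom=12−3·3/8=87/8; d'=(-18−3·23/4)/(87/8)=-94/29
row 3: denom=8−3·8/29=208/29; d'=(56−3·-94/29)/(208/29)=953/104
row 4: denom=8−1·29/208=1635/208; d'=(-54−1·953/104)/(1635/208)=-13138/1635
back: M4=-13138/1635
back: M3=953/104−29/208·-13138/1635=16814/1635
back: M2=-94/29−8/29·16814/1635=-9938/1635
back: M1=23/4−3/8·-9938/1635=4376/545
M: M0=0, M1=4376/545, M2=-9938/1635, M3=16814/1635, M4=-13138/1635, M5=0
seg 0: a=1, c=M0/2=0, d=(M1−M0)/(6·1)=2188/1635, b=Δ0−h0·(2M0+M1)/6=-11998/1635
seg 1: a=-5, c=M1/2=2188/545, d=(M2−M1)/(6·3)=-11533/14715, b=Δ1−h1·(2M1+M2)/6=-5434/1635
seg 2: a=0, c=M2/2=-4969/1635, d=(M3−M2)/(6·3)=13376/14715, b=Δ2−h2·(2M2+M3)/6=-649/1635
seg 3: a=-4, c=M3/2=8407/1635, d=(M4−M3)/(6·1)=-1664/545, b=Δ3−h3·(2M3+M4)/6=1933/327
seg 4: a=4, c=M4/2=-6569/1635, d=(M5−M4)/(6·3)=6569/14715, b=Δ4−h4·(2M4+M5)/6=11503/1635
t_q=11/2 → seg 2, τ=3/2; S=0+-649/1635·τ+-4969/1635·τ²+13376/14715·τ³=-9517/2180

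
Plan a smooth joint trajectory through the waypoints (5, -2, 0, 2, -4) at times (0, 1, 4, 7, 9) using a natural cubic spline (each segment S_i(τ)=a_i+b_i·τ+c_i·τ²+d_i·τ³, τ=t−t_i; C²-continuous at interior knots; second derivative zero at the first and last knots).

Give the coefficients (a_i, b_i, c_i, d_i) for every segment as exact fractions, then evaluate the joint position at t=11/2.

Δ: Δ0=-7, Δ1=2/3, Δ2=2/3, Δ3=-3
row 1: diag=8, rhs=46; c'=3/8, d'=23/4
row 2: denom=12−3·3/8=87/8; d'=(0−3·23/4)/(87/8)=-46/29
row 3: denom=10−3·8/29=266/29; d'=(-22−3·-46/29)/(266/29)=-250/133
back: M3=-250/133
back: M2=-46/29−8/29·-250/133=-142/133
back: M1=23/4−3/8·-142/133=818/133
M: M0=0, M1=818/133, M2=-142/133, M3=-250/133, M4=0
seg 0: a=5, c=M0/2=0, d=(M1−M0)/(6·1)=409/399, b=Δ0−h0·(2M0+M1)/6=-3202/399
seg 1: a=-2, c=M1/2=409/133, d=(M2−M1)/(6·3)=-160/399, b=Δ1−h1·(2M1+M2)/6=-1975/399
seg 2: a=0, c=M2/2=-71/133, d=(M3−M2)/(6·3)=-6/133, b=Δ2−h2·(2M2+M3)/6=1067/399
seg 3: a=2, c=M3/2=-125/133, d=(M4−M3)/(6·2)=125/798, b=Δ3−h3·(2M3+M4)/6=-697/399
t_q=11/2 → seg 2, τ=3/2; S=0+1067/399·τ+-71/133·τ²+-6/133·τ³=101/38

  seg 0: a=5 b=-3202/399 c=0 d=409/399
  seg 1: a=-2 b=-1975/399 c=409/133 d=-160/399
  seg 2: a=0 b=1067/399 c=-71/133 d=-6/133
  seg 3: a=2 b=-697/399 c=-125/133 d=125/798
S(11/2) = 101/38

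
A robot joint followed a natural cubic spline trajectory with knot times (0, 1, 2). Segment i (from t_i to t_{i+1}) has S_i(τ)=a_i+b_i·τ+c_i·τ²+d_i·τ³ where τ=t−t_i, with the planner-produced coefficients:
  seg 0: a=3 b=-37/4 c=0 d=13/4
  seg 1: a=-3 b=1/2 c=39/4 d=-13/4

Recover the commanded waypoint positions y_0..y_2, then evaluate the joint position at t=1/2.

y_0=3 y_1=-3 y_2=4
S(1/2) = -39/32

y_0 = S_0(0) = a_0 = 3
y_1 = S_1(0) = a_1 = -3
y_2 = S_1(1) = 4
t_q=1/2 is in segment 0 (τ=1/2); S_0(τ)=-39/32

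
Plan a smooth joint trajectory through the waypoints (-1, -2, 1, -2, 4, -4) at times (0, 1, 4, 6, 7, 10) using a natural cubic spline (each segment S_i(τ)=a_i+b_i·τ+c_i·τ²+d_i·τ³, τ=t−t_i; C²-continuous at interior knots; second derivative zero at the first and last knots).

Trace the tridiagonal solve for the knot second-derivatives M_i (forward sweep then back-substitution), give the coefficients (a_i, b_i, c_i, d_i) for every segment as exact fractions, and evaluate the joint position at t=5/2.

  seg 0: a=-1 b=-9443/6162 c=0 d=3281/6162
  seg 1: a=-2 b=200/3081 c=3281/2054 d=-23767/55458
  seg 2: a=1 b=-911/474 c=-6962/3081 d=3806/3081
  seg 3: a=-2 b=7935/2054 c=15874/3081 d=-18581/6162
  seg 4: a=4 b=15779/3081 c=-23995/6162 d=23995/55458
S(5/2) = 4027/16432

Δ: Δ0=-1, Δ1=1, Δ2=-3/2, Δ3=6, Δ4=-8/3
row 1: diag=8, rhs=12; c'=3/8, d'=3/2
row 2: denom=10−3·3/8=71/8; d'=(-15−3·3/2)/(71/8)=-156/71
row 3: denom=6−2·16/71=394/71; d'=(45−2·-156/71)/(394/71)=3507/394
row 4: denom=8−1·71/394=3081/394; d'=(-52−1·3507/394)/(3081/394)=-23995/3081
back: M4=-23995/3081
back: M3=3507/394−71/394·-23995/3081=31748/3081
back: M2=-156/71−16/71·31748/3081=-13924/3081
back: M1=3/2−3/8·-13924/3081=3281/1027
M: M0=0, M1=3281/1027, M2=-13924/3081, M3=31748/3081, M4=-23995/3081, M5=0
seg 0: a=-1, c=M0/2=0, d=(M1−M0)/(6·1)=3281/6162, b=Δ0−h0·(2M0+M1)/6=-9443/6162
seg 1: a=-2, c=M1/2=3281/2054, d=(M2−M1)/(6·3)=-23767/55458, b=Δ1−h1·(2M1+M2)/6=200/3081
seg 2: a=1, c=M2/2=-6962/3081, d=(M3−M2)/(6·2)=3806/3081, b=Δ2−h2·(2M2+M3)/6=-911/474
seg 3: a=-2, c=M3/2=15874/3081, d=(M4−M3)/(6·1)=-18581/6162, b=Δ3−h3·(2M3+M4)/6=7935/2054
seg 4: a=4, c=M4/2=-23995/6162, d=(M5−M4)/(6·3)=23995/55458, b=Δ4−h4·(2M4+M5)/6=15779/3081
t_q=5/2 → seg 1, τ=3/2; S=-2+200/3081·τ+3281/2054·τ²+-23767/55458·τ³=4027/16432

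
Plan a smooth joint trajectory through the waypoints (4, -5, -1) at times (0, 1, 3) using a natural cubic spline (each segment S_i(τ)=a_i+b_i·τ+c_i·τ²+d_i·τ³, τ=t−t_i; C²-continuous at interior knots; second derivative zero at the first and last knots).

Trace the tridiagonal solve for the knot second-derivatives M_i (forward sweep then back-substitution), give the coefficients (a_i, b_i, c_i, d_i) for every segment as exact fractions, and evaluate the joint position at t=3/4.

  seg 0: a=4 b=-65/6 c=0 d=11/6
  seg 1: a=-5 b=-16/3 c=11/2 d=-11/12
S(3/4) = -429/128

Δ: Δ0=-9, Δ1=2
row 1: diag=6, rhs=66; c'=1/3, d'=11
back: M1=11
M: M0=0, M1=11, M2=0
seg 0: a=4, c=M0/2=0, d=(M1−M0)/(6·1)=11/6, b=Δ0−h0·(2M0+M1)/6=-65/6
seg 1: a=-5, c=M1/2=11/2, d=(M2−M1)/(6·2)=-11/12, b=Δ1−h1·(2M1+M2)/6=-16/3
t_q=3/4 → seg 0, τ=3/4; S=4+-65/6·τ+0·τ²+11/6·τ³=-429/128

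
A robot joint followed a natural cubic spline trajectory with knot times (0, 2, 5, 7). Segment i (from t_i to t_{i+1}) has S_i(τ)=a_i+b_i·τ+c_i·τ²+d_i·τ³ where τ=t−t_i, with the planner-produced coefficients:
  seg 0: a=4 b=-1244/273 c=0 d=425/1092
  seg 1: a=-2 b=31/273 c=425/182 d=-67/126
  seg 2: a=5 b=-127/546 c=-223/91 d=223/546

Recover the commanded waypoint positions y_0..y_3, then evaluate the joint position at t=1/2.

y_0=4 y_1=-2 y_2=5 y_3=-2
S(1/2) = 5155/2912

y_0 = S_0(0) = a_0 = 4
y_1 = S_1(0) = a_1 = -2
y_2 = S_2(0) = a_2 = 5
y_3 = S_2(2) = -2
t_q=1/2 is in segment 0 (τ=1/2); S_0(τ)=5155/2912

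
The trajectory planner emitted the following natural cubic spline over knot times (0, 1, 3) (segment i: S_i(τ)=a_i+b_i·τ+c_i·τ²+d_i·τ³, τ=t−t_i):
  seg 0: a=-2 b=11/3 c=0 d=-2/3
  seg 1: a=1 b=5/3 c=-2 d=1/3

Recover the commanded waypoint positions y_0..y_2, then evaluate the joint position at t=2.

y_0 = S_0(0) = a_0 = -2
y_1 = S_1(0) = a_1 = 1
y_2 = S_1(2) = -1
t_q=2 is in segment 1 (τ=1); S_1(τ)=1

y_0=-2 y_1=1 y_2=-1
S(2) = 1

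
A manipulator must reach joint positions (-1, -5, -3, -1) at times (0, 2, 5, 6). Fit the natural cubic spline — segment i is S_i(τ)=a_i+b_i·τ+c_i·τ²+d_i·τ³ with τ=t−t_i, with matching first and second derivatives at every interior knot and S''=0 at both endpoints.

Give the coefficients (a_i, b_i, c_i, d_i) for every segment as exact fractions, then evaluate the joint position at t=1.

  seg 0: a=-1 b=-530/213 c=0 d=26/213
  seg 1: a=-5 b=-218/213 c=52/71 d=-4/71
  seg 2: a=-3 b=394/213 c=16/71 d=-16/213
S(1) = -239/71

Δ: Δ0=-2, Δ1=2/3, Δ2=2
row 1: diag=10, rhs=16; c'=3/10, d'=8/5
row 2: denom=8−3·3/10=71/10; d'=(8−3·8/5)/(71/10)=32/71
back: M2=32/71
back: M1=8/5−3/10·32/71=104/71
M: M0=0, M1=104/71, M2=32/71, M3=0
seg 0: a=-1, c=M0/2=0, d=(M1−M0)/(6·2)=26/213, b=Δ0−h0·(2M0+M1)/6=-530/213
seg 1: a=-5, c=M1/2=52/71, d=(M2−M1)/(6·3)=-4/71, b=Δ1−h1·(2M1+M2)/6=-218/213
seg 2: a=-3, c=M2/2=16/71, d=(M3−M2)/(6·1)=-16/213, b=Δ2−h2·(2M2+M3)/6=394/213
t_q=1 → seg 0, τ=1; S=-1+-530/213·τ+0·τ²+26/213·τ³=-239/71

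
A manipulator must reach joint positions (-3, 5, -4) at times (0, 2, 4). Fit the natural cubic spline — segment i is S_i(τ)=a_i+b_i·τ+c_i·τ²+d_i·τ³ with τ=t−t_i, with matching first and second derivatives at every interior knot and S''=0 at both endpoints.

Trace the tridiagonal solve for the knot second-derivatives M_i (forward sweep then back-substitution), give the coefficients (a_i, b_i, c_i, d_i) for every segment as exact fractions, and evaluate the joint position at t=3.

  seg 0: a=-3 b=49/8 c=0 d=-17/32
  seg 1: a=5 b=-1/4 c=-51/16 d=17/32
S(3) = 67/32

Δ: Δ0=4, Δ1=-9/2
row 1: diag=8, rhs=-51; c'=1/4, d'=-51/8
back: M1=-51/8
M: M0=0, M1=-51/8, M2=0
seg 0: a=-3, c=M0/2=0, d=(M1−M0)/(6·2)=-17/32, b=Δ0−h0·(2M0+M1)/6=49/8
seg 1: a=5, c=M1/2=-51/16, d=(M2−M1)/(6·2)=17/32, b=Δ1−h1·(2M1+M2)/6=-1/4
t_q=3 → seg 1, τ=1; S=5+-1/4·τ+-51/16·τ²+17/32·τ³=67/32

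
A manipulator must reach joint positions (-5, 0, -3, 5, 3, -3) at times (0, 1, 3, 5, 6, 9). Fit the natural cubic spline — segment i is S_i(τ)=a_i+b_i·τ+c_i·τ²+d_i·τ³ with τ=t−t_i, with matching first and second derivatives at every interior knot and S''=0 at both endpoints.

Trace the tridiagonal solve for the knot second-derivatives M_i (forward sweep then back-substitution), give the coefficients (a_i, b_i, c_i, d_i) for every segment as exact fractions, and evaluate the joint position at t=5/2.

Δ: Δ0=5, Δ1=-3/2, Δ2=4, Δ3=-2, Δ4=-2
row 1: diag=6, rhs=-39; c'=1/3, d'=-13/2
row 2: denom=8−2·1/3=22/3; d'=(33−2·-13/2)/(22/3)=69/11
row 3: denom=6−2·3/11=60/11; d'=(-36−2·69/11)/(60/11)=-89/10
row 4: denom=8−1·11/60=469/60; d'=(0−1·-89/10)/(469/60)=534/469
back: M4=534/469
back: M3=-89/10−11/60·534/469=-4272/469
back: M2=69/11−3/11·-4272/469=4107/469
back: M1=-13/2−1/3·4107/469=-8835/938
M: M0=0, M1=-8835/938, M2=4107/469, M3=-4272/469, M4=534/469, M5=0
seg 0: a=-5, c=M0/2=0, d=(M1−M0)/(6·1)=-2945/1876, b=Δ0−h0·(2M0+M1)/6=12325/1876
seg 1: a=0, c=M1/2=-8835/1876, d=(M2−M1)/(6·2)=5683/3752, b=Δ1−h1·(2M1+M2)/6=1745/938
seg 2: a=-3, c=M2/2=4107/938, d=(M3−M2)/(6·2)=-399/268, b=Δ2−h2·(2M2+M3)/6=562/469
seg 3: a=5, c=M3/2=-2136/469, d=(M4−M3)/(6·1)=801/469, b=Δ3−h3·(2M3+M4)/6=397/469
seg 4: a=3, c=M4/2=267/469, d=(M5−M4)/(6·3)=-89/1407, b=Δ4−h4·(2M4+M5)/6=-1472/469
t_q=5/2 → seg 1, τ=3/2; S=0+1745/938·τ+-8835/1876·τ²+5683/3752·τ³=-80859/30016

  seg 0: a=-5 b=12325/1876 c=0 d=-2945/1876
  seg 1: a=0 b=1745/938 c=-8835/1876 d=5683/3752
  seg 2: a=-3 b=562/469 c=4107/938 d=-399/268
  seg 3: a=5 b=397/469 c=-2136/469 d=801/469
  seg 4: a=3 b=-1472/469 c=267/469 d=-89/1407
S(5/2) = -80859/30016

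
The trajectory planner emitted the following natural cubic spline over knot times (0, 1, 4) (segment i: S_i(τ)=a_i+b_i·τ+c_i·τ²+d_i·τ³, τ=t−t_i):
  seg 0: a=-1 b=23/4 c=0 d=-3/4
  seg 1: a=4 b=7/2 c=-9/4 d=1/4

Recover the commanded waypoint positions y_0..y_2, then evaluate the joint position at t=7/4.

y_0=-1 y_1=4 y_2=1
S(7/4) = 1399/256

y_0 = S_0(0) = a_0 = -1
y_1 = S_1(0) = a_1 = 4
y_2 = S_1(3) = 1
t_q=7/4 is in segment 1 (τ=3/4); S_1(τ)=1399/256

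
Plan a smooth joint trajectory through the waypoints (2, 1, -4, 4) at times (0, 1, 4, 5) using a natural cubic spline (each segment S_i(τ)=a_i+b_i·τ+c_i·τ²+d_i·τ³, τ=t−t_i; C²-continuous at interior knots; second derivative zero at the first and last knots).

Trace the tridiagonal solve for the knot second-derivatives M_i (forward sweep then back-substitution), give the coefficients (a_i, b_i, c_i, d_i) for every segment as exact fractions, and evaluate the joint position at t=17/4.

Δ: Δ0=-1, Δ1=-5/3, Δ2=8
row 1: diag=8, rhs=-4; c'=3/8, d'=-1/2
row 2: denom=8−3·3/8=55/8; d'=(58−3·-1/2)/(55/8)=476/55
back: M2=476/55
back: M1=-1/2−3/8·476/55=-206/55
M: M0=0, M1=-206/55, M2=476/55, M3=0
seg 0: a=2, c=M0/2=0, d=(M1−M0)/(6·1)=-103/165, b=Δ0−h0·(2M0+M1)/6=-62/165
seg 1: a=1, c=M1/2=-103/55, d=(M2−M1)/(6·3)=31/45, b=Δ1−h1·(2M1+M2)/6=-371/165
seg 2: a=-4, c=M2/2=238/55, d=(M3−M2)/(6·1)=-238/165, b=Δ2−h2·(2M2+M3)/6=844/165
t_q=17/4 → seg 2, τ=1/4; S=-4+844/165·τ+238/55·τ²+-238/165·τ³=-4353/1760

  seg 0: a=2 b=-62/165 c=0 d=-103/165
  seg 1: a=1 b=-371/165 c=-103/55 d=31/45
  seg 2: a=-4 b=844/165 c=238/55 d=-238/165
S(17/4) = -4353/1760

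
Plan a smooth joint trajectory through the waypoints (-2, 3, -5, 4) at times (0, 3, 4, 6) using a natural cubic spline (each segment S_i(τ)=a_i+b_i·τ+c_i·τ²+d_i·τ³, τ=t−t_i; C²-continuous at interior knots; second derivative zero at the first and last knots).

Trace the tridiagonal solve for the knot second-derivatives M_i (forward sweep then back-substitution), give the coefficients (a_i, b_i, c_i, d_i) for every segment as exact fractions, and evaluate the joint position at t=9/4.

  seg 0: a=-2 b=37/6 c=0 d=-1/2
  seg 1: a=3 b=-22/3 c=-9/2 d=23/6
  seg 2: a=-5 b=-29/6 c=7 d=-7/6
S(9/4) = 791/128

Δ: Δ0=5/3, Δ1=-8, Δ2=9/2
row 1: diag=8, rhs=-58; c'=1/8, d'=-29/4
row 2: denom=6−1·1/8=47/8; d'=(75−1·-29/4)/(47/8)=14
back: M2=14
back: M1=-29/4−1/8·14=-9
M: M0=0, M1=-9, M2=14, M3=0
seg 0: a=-2, c=M0/2=0, d=(M1−M0)/(6·3)=-1/2, b=Δ0−h0·(2M0+M1)/6=37/6
seg 1: a=3, c=M1/2=-9/2, d=(M2−M1)/(6·1)=23/6, b=Δ1−h1·(2M1+M2)/6=-22/3
seg 2: a=-5, c=M2/2=7, d=(M3−M2)/(6·2)=-7/6, b=Δ2−h2·(2M2+M3)/6=-29/6
t_q=9/4 → seg 0, τ=9/4; S=-2+37/6·τ+0·τ²+-1/2·τ³=791/128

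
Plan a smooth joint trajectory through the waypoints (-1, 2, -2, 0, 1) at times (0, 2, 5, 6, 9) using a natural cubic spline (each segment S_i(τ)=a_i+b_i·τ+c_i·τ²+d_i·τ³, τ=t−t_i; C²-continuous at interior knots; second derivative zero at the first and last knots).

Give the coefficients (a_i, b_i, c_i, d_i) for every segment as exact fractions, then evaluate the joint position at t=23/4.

  seg 0: a=-1 b=22/9 c=0 d=-17/72
  seg 1: a=2 b=-7/18 c=-17/12 d=119/324
  seg 2: a=-2 b=37/36 c=17/9 d=-11/12
  seg 3: a=0 b=37/18 c=-31/36 d=31/324
S(23/4) = -425/768

Δ: Δ0=3/2, Δ1=-4/3, Δ2=2, Δ3=1/3
row 1: diag=10, rhs=-17; c'=3/10, d'=-17/10
row 2: denom=8−3·3/10=71/10; d'=(20−3·-17/10)/(71/10)=251/71
row 3: denom=8−1·10/71=558/71; d'=(-10−1·251/71)/(558/71)=-31/18
back: M3=-31/18
back: M2=251/71−10/71·-31/18=34/9
back: M1=-17/10−3/10·34/9=-17/6
M: M0=0, M1=-17/6, M2=34/9, M3=-31/18, M4=0
seg 0: a=-1, c=M0/2=0, d=(M1−M0)/(6·2)=-17/72, b=Δ0−h0·(2M0+M1)/6=22/9
seg 1: a=2, c=M1/2=-17/12, d=(M2−M1)/(6·3)=119/324, b=Δ1−h1·(2M1+M2)/6=-7/18
seg 2: a=-2, c=M2/2=17/9, d=(M3−M2)/(6·1)=-11/12, b=Δ2−h2·(2M2+M3)/6=37/36
seg 3: a=0, c=M3/2=-31/36, d=(M4−M3)/(6·3)=31/324, b=Δ3−h3·(2M3+M4)/6=37/18
t_q=23/4 → seg 2, τ=3/4; S=-2+37/36·τ+17/9·τ²+-11/12·τ³=-425/768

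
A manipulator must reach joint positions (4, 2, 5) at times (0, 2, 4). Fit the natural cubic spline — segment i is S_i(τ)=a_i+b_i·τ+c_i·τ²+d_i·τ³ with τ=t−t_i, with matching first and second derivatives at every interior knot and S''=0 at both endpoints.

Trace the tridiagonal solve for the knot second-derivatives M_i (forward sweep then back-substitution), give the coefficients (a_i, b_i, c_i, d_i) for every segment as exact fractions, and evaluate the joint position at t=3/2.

  seg 0: a=4 b=-13/8 c=0 d=5/32
  seg 1: a=2 b=1/4 c=15/16 d=-5/32
S(3/2) = 535/256

Δ: Δ0=-1, Δ1=3/2
row 1: diag=8, rhs=15; c'=1/4, d'=15/8
back: M1=15/8
M: M0=0, M1=15/8, M2=0
seg 0: a=4, c=M0/2=0, d=(M1−M0)/(6·2)=5/32, b=Δ0−h0·(2M0+M1)/6=-13/8
seg 1: a=2, c=M1/2=15/16, d=(M2−M1)/(6·2)=-5/32, b=Δ1−h1·(2M1+M2)/6=1/4
t_q=3/2 → seg 0, τ=3/2; S=4+-13/8·τ+0·τ²+5/32·τ³=535/256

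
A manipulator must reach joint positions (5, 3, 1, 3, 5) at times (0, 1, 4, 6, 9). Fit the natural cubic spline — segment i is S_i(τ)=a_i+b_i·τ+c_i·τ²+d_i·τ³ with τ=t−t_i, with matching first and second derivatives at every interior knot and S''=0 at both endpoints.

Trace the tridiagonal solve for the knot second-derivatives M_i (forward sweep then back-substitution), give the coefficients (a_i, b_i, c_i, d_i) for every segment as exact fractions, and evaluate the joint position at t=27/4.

Δ: Δ0=-2, Δ1=-2/3, Δ2=1, Δ3=2/3
row 1: diag=8, rhs=8; c'=3/8, d'=1
row 2: denom=10−3·3/8=71/8; d'=(10−3·1)/(71/8)=56/71
row 3: denom=10−2·16/71=678/71; d'=(-2−2·56/71)/(678/71)=-127/339
back: M3=-127/339
back: M2=56/71−16/71·-127/339=296/339
back: M1=1−3/8·296/339=76/113
M: M0=0, M1=76/113, M2=296/339, M3=-127/339, M4=0
seg 0: a=5, c=M0/2=0, d=(M1−M0)/(6·1)=38/339, b=Δ0−h0·(2M0+M1)/6=-716/339
seg 1: a=3, c=M1/2=38/113, d=(M2−M1)/(6·3)=34/3051, b=Δ1−h1·(2M1+M2)/6=-602/339
seg 2: a=1, c=M2/2=148/339, d=(M3−M2)/(6·2)=-47/452, b=Δ2−h2·(2M2+M3)/6=184/339
seg 3: a=3, c=M3/2=-127/678, d=(M4−M3)/(6·3)=127/6102, b=Δ3−h3·(2M3+M4)/6=353/339
t_q=27/4 → seg 3, τ=3/4; S=3+353/339·τ+-127/678·τ²+127/6102·τ³=53291/14464

  seg 0: a=5 b=-716/339 c=0 d=38/339
  seg 1: a=3 b=-602/339 c=38/113 d=34/3051
  seg 2: a=1 b=184/339 c=148/339 d=-47/452
  seg 3: a=3 b=353/339 c=-127/678 d=127/6102
S(27/4) = 53291/14464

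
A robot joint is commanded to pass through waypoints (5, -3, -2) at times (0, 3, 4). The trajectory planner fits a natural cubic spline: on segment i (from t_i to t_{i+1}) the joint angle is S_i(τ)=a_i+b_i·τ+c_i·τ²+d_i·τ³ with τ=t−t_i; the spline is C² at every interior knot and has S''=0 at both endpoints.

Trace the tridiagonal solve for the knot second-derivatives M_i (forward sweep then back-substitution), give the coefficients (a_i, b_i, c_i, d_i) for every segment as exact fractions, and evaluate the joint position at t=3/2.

Δ: Δ0=-8/3, Δ1=1
row 1: diag=8, rhs=22; c'=1/8, d'=11/4
back: M1=11/4
M: M0=0, M1=11/4, M2=0
seg 0: a=5, c=M0/2=0, d=(M1−M0)/(6·3)=11/72, b=Δ0−h0·(2M0+M1)/6=-97/24
seg 1: a=-3, c=M1/2=11/8, d=(M2−M1)/(6·1)=-11/24, b=Δ1−h1·(2M1+M2)/6=1/12
t_q=3/2 → seg 0, τ=3/2; S=5+-97/24·τ+0·τ²+11/72·τ³=-35/64

  seg 0: a=5 b=-97/24 c=0 d=11/72
  seg 1: a=-3 b=1/12 c=11/8 d=-11/24
S(3/2) = -35/64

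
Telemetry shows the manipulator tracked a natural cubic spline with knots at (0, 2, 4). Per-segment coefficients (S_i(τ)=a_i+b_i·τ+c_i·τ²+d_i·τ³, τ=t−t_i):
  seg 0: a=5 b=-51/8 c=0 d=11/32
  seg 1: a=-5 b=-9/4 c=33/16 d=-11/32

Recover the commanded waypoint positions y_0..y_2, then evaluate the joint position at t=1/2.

y_0=5 y_1=-5 y_2=-4
S(1/2) = 475/256

y_0 = S_0(0) = a_0 = 5
y_1 = S_1(0) = a_1 = -5
y_2 = S_1(2) = -4
t_q=1/2 is in segment 0 (τ=1/2); S_0(τ)=475/256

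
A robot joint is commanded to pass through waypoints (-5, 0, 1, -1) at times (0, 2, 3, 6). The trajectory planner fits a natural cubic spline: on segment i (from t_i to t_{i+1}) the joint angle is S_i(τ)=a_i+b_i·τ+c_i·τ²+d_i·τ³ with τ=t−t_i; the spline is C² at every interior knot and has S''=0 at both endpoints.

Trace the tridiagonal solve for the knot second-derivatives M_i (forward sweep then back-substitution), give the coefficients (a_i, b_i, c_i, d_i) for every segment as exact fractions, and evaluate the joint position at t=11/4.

Δ: Δ0=5/2, Δ1=1, Δ2=-2/3
row 1: diag=6, rhs=-9; c'=1/6, d'=-3/2
row 2: denom=8−1·1/6=47/6; d'=(-10−1·-3/2)/(47/6)=-51/47
back: M2=-51/47
back: M1=-3/2−1/6·-51/47=-62/47
M: M0=0, M1=-62/47, M2=-51/47, M3=0
seg 0: a=-5, c=M0/2=0, d=(M1−M0)/(6·2)=-31/282, b=Δ0−h0·(2M0+M1)/6=829/282
seg 1: a=0, c=M1/2=-31/47, d=(M2−M1)/(6·1)=11/282, b=Δ1−h1·(2M1+M2)/6=457/282
seg 2: a=1, c=M2/2=-51/94, d=(M3−M2)/(6·3)=17/282, b=Δ2−h2·(2M2+M3)/6=59/141
t_q=11/4 → seg 1, τ=3/4; S=0+457/282·τ+-31/47·τ²+11/282·τ³=5179/6016

  seg 0: a=-5 b=829/282 c=0 d=-31/282
  seg 1: a=0 b=457/282 c=-31/47 d=11/282
  seg 2: a=1 b=59/141 c=-51/94 d=17/282
S(11/4) = 5179/6016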